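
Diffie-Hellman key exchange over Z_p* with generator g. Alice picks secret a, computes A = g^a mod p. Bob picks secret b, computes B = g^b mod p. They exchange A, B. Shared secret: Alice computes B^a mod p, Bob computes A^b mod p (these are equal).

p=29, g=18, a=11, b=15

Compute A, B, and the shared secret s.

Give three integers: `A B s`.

Answer: 19 11 10

Derivation:
A = 18^11 mod 29  (bits of 11 = 1011)
  bit 0 = 1: r = r^2 * 18 mod 29 = 1^2 * 18 = 1*18 = 18
  bit 1 = 0: r = r^2 mod 29 = 18^2 = 5
  bit 2 = 1: r = r^2 * 18 mod 29 = 5^2 * 18 = 25*18 = 15
  bit 3 = 1: r = r^2 * 18 mod 29 = 15^2 * 18 = 22*18 = 19
  -> A = 19
B = 18^15 mod 29  (bits of 15 = 1111)
  bit 0 = 1: r = r^2 * 18 mod 29 = 1^2 * 18 = 1*18 = 18
  bit 1 = 1: r = r^2 * 18 mod 29 = 18^2 * 18 = 5*18 = 3
  bit 2 = 1: r = r^2 * 18 mod 29 = 3^2 * 18 = 9*18 = 17
  bit 3 = 1: r = r^2 * 18 mod 29 = 17^2 * 18 = 28*18 = 11
  -> B = 11
s = B^a = 11^11 mod 29  (bits of 11 = 1011)
  bit 0 = 1: r = r^2 * 11 mod 29 = 1^2 * 11 = 1*11 = 11
  bit 1 = 0: r = r^2 mod 29 = 11^2 = 5
  bit 2 = 1: r = r^2 * 11 mod 29 = 5^2 * 11 = 25*11 = 14
  bit 3 = 1: r = r^2 * 11 mod 29 = 14^2 * 11 = 22*11 = 10
  -> s = B^a = 10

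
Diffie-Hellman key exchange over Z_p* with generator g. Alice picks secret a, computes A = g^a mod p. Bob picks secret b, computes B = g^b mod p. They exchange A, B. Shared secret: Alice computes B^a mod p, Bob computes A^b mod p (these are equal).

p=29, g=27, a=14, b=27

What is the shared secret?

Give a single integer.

A = 27^14 mod 29  (bits of 14 = 1110)
  bit 0 = 1: r = r^2 * 27 mod 29 = 1^2 * 27 = 1*27 = 27
  bit 1 = 1: r = r^2 * 27 mod 29 = 27^2 * 27 = 4*27 = 21
  bit 2 = 1: r = r^2 * 27 mod 29 = 21^2 * 27 = 6*27 = 17
  bit 3 = 0: r = r^2 mod 29 = 17^2 = 28
  -> A = 28
B = 27^27 mod 29  (bits of 27 = 11011)
  bit 0 = 1: r = r^2 * 27 mod 29 = 1^2 * 27 = 1*27 = 27
  bit 1 = 1: r = r^2 * 27 mod 29 = 27^2 * 27 = 4*27 = 21
  bit 2 = 0: r = r^2 mod 29 = 21^2 = 6
  bit 3 = 1: r = r^2 * 27 mod 29 = 6^2 * 27 = 7*27 = 15
  bit 4 = 1: r = r^2 * 27 mod 29 = 15^2 * 27 = 22*27 = 14
  -> B = 14
s = B^a = 14^14 mod 29  (bits of 14 = 1110)
  bit 0 = 1: r = r^2 * 14 mod 29 = 1^2 * 14 = 1*14 = 14
  bit 1 = 1: r = r^2 * 14 mod 29 = 14^2 * 14 = 22*14 = 18
  bit 2 = 1: r = r^2 * 14 mod 29 = 18^2 * 14 = 5*14 = 12
  bit 3 = 0: r = r^2 mod 29 = 12^2 = 28
  -> s = B^a = 28

Answer: 28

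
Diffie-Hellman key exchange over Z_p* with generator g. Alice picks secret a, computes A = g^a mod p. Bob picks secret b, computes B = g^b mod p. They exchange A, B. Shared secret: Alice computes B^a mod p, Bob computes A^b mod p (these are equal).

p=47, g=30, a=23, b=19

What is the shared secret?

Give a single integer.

Answer: 46

Derivation:
A = 30^23 mod 47  (bits of 23 = 10111)
  bit 0 = 1: r = r^2 * 30 mod 47 = 1^2 * 30 = 1*30 = 30
  bit 1 = 0: r = r^2 mod 47 = 30^2 = 7
  bit 2 = 1: r = r^2 * 30 mod 47 = 7^2 * 30 = 2*30 = 13
  bit 3 = 1: r = r^2 * 30 mod 47 = 13^2 * 30 = 28*30 = 41
  bit 4 = 1: r = r^2 * 30 mod 47 = 41^2 * 30 = 36*30 = 46
  -> A = 46
B = 30^19 mod 47  (bits of 19 = 10011)
  bit 0 = 1: r = r^2 * 30 mod 47 = 1^2 * 30 = 1*30 = 30
  bit 1 = 0: r = r^2 mod 47 = 30^2 = 7
  bit 2 = 0: r = r^2 mod 47 = 7^2 = 2
  bit 3 = 1: r = r^2 * 30 mod 47 = 2^2 * 30 = 4*30 = 26
  bit 4 = 1: r = r^2 * 30 mod 47 = 26^2 * 30 = 18*30 = 23
  -> B = 23
s = B^a = 23^23 mod 47  (bits of 23 = 10111)
  bit 0 = 1: r = r^2 * 23 mod 47 = 1^2 * 23 = 1*23 = 23
  bit 1 = 0: r = r^2 mod 47 = 23^2 = 12
  bit 2 = 1: r = r^2 * 23 mod 47 = 12^2 * 23 = 3*23 = 22
  bit 3 = 1: r = r^2 * 23 mod 47 = 22^2 * 23 = 14*23 = 40
  bit 4 = 1: r = r^2 * 23 mod 47 = 40^2 * 23 = 2*23 = 46
  -> s = B^a = 46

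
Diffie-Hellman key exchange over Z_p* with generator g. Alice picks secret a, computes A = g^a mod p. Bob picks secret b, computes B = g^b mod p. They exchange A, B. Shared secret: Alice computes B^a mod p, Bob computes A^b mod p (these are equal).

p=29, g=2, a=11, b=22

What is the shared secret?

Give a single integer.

Answer: 13

Derivation:
A = 2^11 mod 29  (bits of 11 = 1011)
  bit 0 = 1: r = r^2 * 2 mod 29 = 1^2 * 2 = 1*2 = 2
  bit 1 = 0: r = r^2 mod 29 = 2^2 = 4
  bit 2 = 1: r = r^2 * 2 mod 29 = 4^2 * 2 = 16*2 = 3
  bit 3 = 1: r = r^2 * 2 mod 29 = 3^2 * 2 = 9*2 = 18
  -> A = 18
B = 2^22 mod 29  (bits of 22 = 10110)
  bit 0 = 1: r = r^2 * 2 mod 29 = 1^2 * 2 = 1*2 = 2
  bit 1 = 0: r = r^2 mod 29 = 2^2 = 4
  bit 2 = 1: r = r^2 * 2 mod 29 = 4^2 * 2 = 16*2 = 3
  bit 3 = 1: r = r^2 * 2 mod 29 = 3^2 * 2 = 9*2 = 18
  bit 4 = 0: r = r^2 mod 29 = 18^2 = 5
  -> B = 5
s = B^a = 5^11 mod 29  (bits of 11 = 1011)
  bit 0 = 1: r = r^2 * 5 mod 29 = 1^2 * 5 = 1*5 = 5
  bit 1 = 0: r = r^2 mod 29 = 5^2 = 25
  bit 2 = 1: r = r^2 * 5 mod 29 = 25^2 * 5 = 16*5 = 22
  bit 3 = 1: r = r^2 * 5 mod 29 = 22^2 * 5 = 20*5 = 13
  -> s = B^a = 13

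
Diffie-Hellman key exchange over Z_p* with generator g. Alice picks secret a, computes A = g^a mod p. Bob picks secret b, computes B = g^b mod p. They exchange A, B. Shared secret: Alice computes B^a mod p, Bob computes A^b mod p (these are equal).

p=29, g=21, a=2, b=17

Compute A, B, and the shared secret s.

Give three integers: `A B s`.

Answer: 6 19 13

Derivation:
A = 21^2 mod 29  (bits of 2 = 10)
  bit 0 = 1: r = r^2 * 21 mod 29 = 1^2 * 21 = 1*21 = 21
  bit 1 = 0: r = r^2 mod 29 = 21^2 = 6
  -> A = 6
B = 21^17 mod 29  (bits of 17 = 10001)
  bit 0 = 1: r = r^2 * 21 mod 29 = 1^2 * 21 = 1*21 = 21
  bit 1 = 0: r = r^2 mod 29 = 21^2 = 6
  bit 2 = 0: r = r^2 mod 29 = 6^2 = 7
  bit 3 = 0: r = r^2 mod 29 = 7^2 = 20
  bit 4 = 1: r = r^2 * 21 mod 29 = 20^2 * 21 = 23*21 = 19
  -> B = 19
s = B^a = 19^2 mod 29  (bits of 2 = 10)
  bit 0 = 1: r = r^2 * 19 mod 29 = 1^2 * 19 = 1*19 = 19
  bit 1 = 0: r = r^2 mod 29 = 19^2 = 13
  -> s = B^a = 13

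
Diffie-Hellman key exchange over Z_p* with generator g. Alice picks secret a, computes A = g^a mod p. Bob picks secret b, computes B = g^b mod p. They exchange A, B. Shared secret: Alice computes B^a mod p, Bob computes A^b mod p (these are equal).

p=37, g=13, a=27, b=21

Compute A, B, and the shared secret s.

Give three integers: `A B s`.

Answer: 31 23 31

Derivation:
A = 13^27 mod 37  (bits of 27 = 11011)
  bit 0 = 1: r = r^2 * 13 mod 37 = 1^2 * 13 = 1*13 = 13
  bit 1 = 1: r = r^2 * 13 mod 37 = 13^2 * 13 = 21*13 = 14
  bit 2 = 0: r = r^2 mod 37 = 14^2 = 11
  bit 3 = 1: r = r^2 * 13 mod 37 = 11^2 * 13 = 10*13 = 19
  bit 4 = 1: r = r^2 * 13 mod 37 = 19^2 * 13 = 28*13 = 31
  -> A = 31
B = 13^21 mod 37  (bits of 21 = 10101)
  bit 0 = 1: r = r^2 * 13 mod 37 = 1^2 * 13 = 1*13 = 13
  bit 1 = 0: r = r^2 mod 37 = 13^2 = 21
  bit 2 = 1: r = r^2 * 13 mod 37 = 21^2 * 13 = 34*13 = 35
  bit 3 = 0: r = r^2 mod 37 = 35^2 = 4
  bit 4 = 1: r = r^2 * 13 mod 37 = 4^2 * 13 = 16*13 = 23
  -> B = 23
s = B^a = 23^27 mod 37  (bits of 27 = 11011)
  bit 0 = 1: r = r^2 * 23 mod 37 = 1^2 * 23 = 1*23 = 23
  bit 1 = 1: r = r^2 * 23 mod 37 = 23^2 * 23 = 11*23 = 31
  bit 2 = 0: r = r^2 mod 37 = 31^2 = 36
  bit 3 = 1: r = r^2 * 23 mod 37 = 36^2 * 23 = 1*23 = 23
  bit 4 = 1: r = r^2 * 23 mod 37 = 23^2 * 23 = 11*23 = 31
  -> s = B^a = 31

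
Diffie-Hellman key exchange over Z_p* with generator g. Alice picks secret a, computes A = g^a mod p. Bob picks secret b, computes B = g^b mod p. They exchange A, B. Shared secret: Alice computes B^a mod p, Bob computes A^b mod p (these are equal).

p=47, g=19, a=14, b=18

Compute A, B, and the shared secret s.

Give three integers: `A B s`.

Answer: 7 24 42

Derivation:
A = 19^14 mod 47  (bits of 14 = 1110)
  bit 0 = 1: r = r^2 * 19 mod 47 = 1^2 * 19 = 1*19 = 19
  bit 1 = 1: r = r^2 * 19 mod 47 = 19^2 * 19 = 32*19 = 44
  bit 2 = 1: r = r^2 * 19 mod 47 = 44^2 * 19 = 9*19 = 30
  bit 3 = 0: r = r^2 mod 47 = 30^2 = 7
  -> A = 7
B = 19^18 mod 47  (bits of 18 = 10010)
  bit 0 = 1: r = r^2 * 19 mod 47 = 1^2 * 19 = 1*19 = 19
  bit 1 = 0: r = r^2 mod 47 = 19^2 = 32
  bit 2 = 0: r = r^2 mod 47 = 32^2 = 37
  bit 3 = 1: r = r^2 * 19 mod 47 = 37^2 * 19 = 6*19 = 20
  bit 4 = 0: r = r^2 mod 47 = 20^2 = 24
  -> B = 24
s = B^a = 24^14 mod 47  (bits of 14 = 1110)
  bit 0 = 1: r = r^2 * 24 mod 47 = 1^2 * 24 = 1*24 = 24
  bit 1 = 1: r = r^2 * 24 mod 47 = 24^2 * 24 = 12*24 = 6
  bit 2 = 1: r = r^2 * 24 mod 47 = 6^2 * 24 = 36*24 = 18
  bit 3 = 0: r = r^2 mod 47 = 18^2 = 42
  -> s = B^a = 42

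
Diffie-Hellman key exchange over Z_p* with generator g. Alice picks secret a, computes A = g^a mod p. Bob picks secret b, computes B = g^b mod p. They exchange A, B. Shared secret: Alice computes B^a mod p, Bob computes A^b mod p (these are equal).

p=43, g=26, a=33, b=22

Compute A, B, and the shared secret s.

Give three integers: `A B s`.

A = 26^33 mod 43  (bits of 33 = 100001)
  bit 0 = 1: r = r^2 * 26 mod 43 = 1^2 * 26 = 1*26 = 26
  bit 1 = 0: r = r^2 mod 43 = 26^2 = 31
  bit 2 = 0: r = r^2 mod 43 = 31^2 = 15
  bit 3 = 0: r = r^2 mod 43 = 15^2 = 10
  bit 4 = 0: r = r^2 mod 43 = 10^2 = 14
  bit 5 = 1: r = r^2 * 26 mod 43 = 14^2 * 26 = 24*26 = 22
  -> A = 22
B = 26^22 mod 43  (bits of 22 = 10110)
  bit 0 = 1: r = r^2 * 26 mod 43 = 1^2 * 26 = 1*26 = 26
  bit 1 = 0: r = r^2 mod 43 = 26^2 = 31
  bit 2 = 1: r = r^2 * 26 mod 43 = 31^2 * 26 = 15*26 = 3
  bit 3 = 1: r = r^2 * 26 mod 43 = 3^2 * 26 = 9*26 = 19
  bit 4 = 0: r = r^2 mod 43 = 19^2 = 17
  -> B = 17
s = B^a = 17^33 mod 43  (bits of 33 = 100001)
  bit 0 = 1: r = r^2 * 17 mod 43 = 1^2 * 17 = 1*17 = 17
  bit 1 = 0: r = r^2 mod 43 = 17^2 = 31
  bit 2 = 0: r = r^2 mod 43 = 31^2 = 15
  bit 3 = 0: r = r^2 mod 43 = 15^2 = 10
  bit 4 = 0: r = r^2 mod 43 = 10^2 = 14
  bit 5 = 1: r = r^2 * 17 mod 43 = 14^2 * 17 = 24*17 = 21
  -> s = B^a = 21

Answer: 22 17 21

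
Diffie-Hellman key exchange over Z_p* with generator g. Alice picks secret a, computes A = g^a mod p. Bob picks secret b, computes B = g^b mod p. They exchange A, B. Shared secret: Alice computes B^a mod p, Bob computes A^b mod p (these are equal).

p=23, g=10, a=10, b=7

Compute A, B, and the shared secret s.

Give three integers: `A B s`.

A = 10^10 mod 23  (bits of 10 = 1010)
  bit 0 = 1: r = r^2 * 10 mod 23 = 1^2 * 10 = 1*10 = 10
  bit 1 = 0: r = r^2 mod 23 = 10^2 = 8
  bit 2 = 1: r = r^2 * 10 mod 23 = 8^2 * 10 = 18*10 = 19
  bit 3 = 0: r = r^2 mod 23 = 19^2 = 16
  -> A = 16
B = 10^7 mod 23  (bits of 7 = 111)
  bit 0 = 1: r = r^2 * 10 mod 23 = 1^2 * 10 = 1*10 = 10
  bit 1 = 1: r = r^2 * 10 mod 23 = 10^2 * 10 = 8*10 = 11
  bit 2 = 1: r = r^2 * 10 mod 23 = 11^2 * 10 = 6*10 = 14
  -> B = 14
s = B^a = 14^10 mod 23  (bits of 10 = 1010)
  bit 0 = 1: r = r^2 * 14 mod 23 = 1^2 * 14 = 1*14 = 14
  bit 1 = 0: r = r^2 mod 23 = 14^2 = 12
  bit 2 = 1: r = r^2 * 14 mod 23 = 12^2 * 14 = 6*14 = 15
  bit 3 = 0: r = r^2 mod 23 = 15^2 = 18
  -> s = B^a = 18

Answer: 16 14 18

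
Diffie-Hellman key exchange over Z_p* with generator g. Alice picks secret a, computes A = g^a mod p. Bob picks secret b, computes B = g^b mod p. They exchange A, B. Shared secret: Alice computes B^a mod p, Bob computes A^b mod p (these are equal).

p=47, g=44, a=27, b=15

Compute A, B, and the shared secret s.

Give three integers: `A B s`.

Answer: 13 5 33

Derivation:
A = 44^27 mod 47  (bits of 27 = 11011)
  bit 0 = 1: r = r^2 * 44 mod 47 = 1^2 * 44 = 1*44 = 44
  bit 1 = 1: r = r^2 * 44 mod 47 = 44^2 * 44 = 9*44 = 20
  bit 2 = 0: r = r^2 mod 47 = 20^2 = 24
  bit 3 = 1: r = r^2 * 44 mod 47 = 24^2 * 44 = 12*44 = 11
  bit 4 = 1: r = r^2 * 44 mod 47 = 11^2 * 44 = 27*44 = 13
  -> A = 13
B = 44^15 mod 47  (bits of 15 = 1111)
  bit 0 = 1: r = r^2 * 44 mod 47 = 1^2 * 44 = 1*44 = 44
  bit 1 = 1: r = r^2 * 44 mod 47 = 44^2 * 44 = 9*44 = 20
  bit 2 = 1: r = r^2 * 44 mod 47 = 20^2 * 44 = 24*44 = 22
  bit 3 = 1: r = r^2 * 44 mod 47 = 22^2 * 44 = 14*44 = 5
  -> B = 5
s = B^a = 5^27 mod 47  (bits of 27 = 11011)
  bit 0 = 1: r = r^2 * 5 mod 47 = 1^2 * 5 = 1*5 = 5
  bit 1 = 1: r = r^2 * 5 mod 47 = 5^2 * 5 = 25*5 = 31
  bit 2 = 0: r = r^2 mod 47 = 31^2 = 21
  bit 3 = 1: r = r^2 * 5 mod 47 = 21^2 * 5 = 18*5 = 43
  bit 4 = 1: r = r^2 * 5 mod 47 = 43^2 * 5 = 16*5 = 33
  -> s = B^a = 33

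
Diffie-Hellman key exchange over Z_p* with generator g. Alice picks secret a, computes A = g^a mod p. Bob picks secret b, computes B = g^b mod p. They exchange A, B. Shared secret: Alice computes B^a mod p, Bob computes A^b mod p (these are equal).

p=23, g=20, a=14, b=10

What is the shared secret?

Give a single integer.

Answer: 6

Derivation:
A = 20^14 mod 23  (bits of 14 = 1110)
  bit 0 = 1: r = r^2 * 20 mod 23 = 1^2 * 20 = 1*20 = 20
  bit 1 = 1: r = r^2 * 20 mod 23 = 20^2 * 20 = 9*20 = 19
  bit 2 = 1: r = r^2 * 20 mod 23 = 19^2 * 20 = 16*20 = 21
  bit 3 = 0: r = r^2 mod 23 = 21^2 = 4
  -> A = 4
B = 20^10 mod 23  (bits of 10 = 1010)
  bit 0 = 1: r = r^2 * 20 mod 23 = 1^2 * 20 = 1*20 = 20
  bit 1 = 0: r = r^2 mod 23 = 20^2 = 9
  bit 2 = 1: r = r^2 * 20 mod 23 = 9^2 * 20 = 12*20 = 10
  bit 3 = 0: r = r^2 mod 23 = 10^2 = 8
  -> B = 8
s = B^a = 8^14 mod 23  (bits of 14 = 1110)
  bit 0 = 1: r = r^2 * 8 mod 23 = 1^2 * 8 = 1*8 = 8
  bit 1 = 1: r = r^2 * 8 mod 23 = 8^2 * 8 = 18*8 = 6
  bit 2 = 1: r = r^2 * 8 mod 23 = 6^2 * 8 = 13*8 = 12
  bit 3 = 0: r = r^2 mod 23 = 12^2 = 6
  -> s = B^a = 6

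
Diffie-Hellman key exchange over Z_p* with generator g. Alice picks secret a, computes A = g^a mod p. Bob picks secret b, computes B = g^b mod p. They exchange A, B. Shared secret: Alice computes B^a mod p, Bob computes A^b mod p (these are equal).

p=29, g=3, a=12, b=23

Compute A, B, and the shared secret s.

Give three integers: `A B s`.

Answer: 16 8 24

Derivation:
A = 3^12 mod 29  (bits of 12 = 1100)
  bit 0 = 1: r = r^2 * 3 mod 29 = 1^2 * 3 = 1*3 = 3
  bit 1 = 1: r = r^2 * 3 mod 29 = 3^2 * 3 = 9*3 = 27
  bit 2 = 0: r = r^2 mod 29 = 27^2 = 4
  bit 3 = 0: r = r^2 mod 29 = 4^2 = 16
  -> A = 16
B = 3^23 mod 29  (bits of 23 = 10111)
  bit 0 = 1: r = r^2 * 3 mod 29 = 1^2 * 3 = 1*3 = 3
  bit 1 = 0: r = r^2 mod 29 = 3^2 = 9
  bit 2 = 1: r = r^2 * 3 mod 29 = 9^2 * 3 = 23*3 = 11
  bit 3 = 1: r = r^2 * 3 mod 29 = 11^2 * 3 = 5*3 = 15
  bit 4 = 1: r = r^2 * 3 mod 29 = 15^2 * 3 = 22*3 = 8
  -> B = 8
s = B^a = 8^12 mod 29  (bits of 12 = 1100)
  bit 0 = 1: r = r^2 * 8 mod 29 = 1^2 * 8 = 1*8 = 8
  bit 1 = 1: r = r^2 * 8 mod 29 = 8^2 * 8 = 6*8 = 19
  bit 2 = 0: r = r^2 mod 29 = 19^2 = 13
  bit 3 = 0: r = r^2 mod 29 = 13^2 = 24
  -> s = B^a = 24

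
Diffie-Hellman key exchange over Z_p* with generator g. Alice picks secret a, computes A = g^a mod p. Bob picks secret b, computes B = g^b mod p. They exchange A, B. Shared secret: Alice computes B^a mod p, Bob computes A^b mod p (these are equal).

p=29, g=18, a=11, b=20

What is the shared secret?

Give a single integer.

A = 18^11 mod 29  (bits of 11 = 1011)
  bit 0 = 1: r = r^2 * 18 mod 29 = 1^2 * 18 = 1*18 = 18
  bit 1 = 0: r = r^2 mod 29 = 18^2 = 5
  bit 2 = 1: r = r^2 * 18 mod 29 = 5^2 * 18 = 25*18 = 15
  bit 3 = 1: r = r^2 * 18 mod 29 = 15^2 * 18 = 22*18 = 19
  -> A = 19
B = 18^20 mod 29  (bits of 20 = 10100)
  bit 0 = 1: r = r^2 * 18 mod 29 = 1^2 * 18 = 1*18 = 18
  bit 1 = 0: r = r^2 mod 29 = 18^2 = 5
  bit 2 = 1: r = r^2 * 18 mod 29 = 5^2 * 18 = 25*18 = 15
  bit 3 = 0: r = r^2 mod 29 = 15^2 = 22
  bit 4 = 0: r = r^2 mod 29 = 22^2 = 20
  -> B = 20
s = B^a = 20^11 mod 29  (bits of 11 = 1011)
  bit 0 = 1: r = r^2 * 20 mod 29 = 1^2 * 20 = 1*20 = 20
  bit 1 = 0: r = r^2 mod 29 = 20^2 = 23
  bit 2 = 1: r = r^2 * 20 mod 29 = 23^2 * 20 = 7*20 = 24
  bit 3 = 1: r = r^2 * 20 mod 29 = 24^2 * 20 = 25*20 = 7
  -> s = B^a = 7

Answer: 7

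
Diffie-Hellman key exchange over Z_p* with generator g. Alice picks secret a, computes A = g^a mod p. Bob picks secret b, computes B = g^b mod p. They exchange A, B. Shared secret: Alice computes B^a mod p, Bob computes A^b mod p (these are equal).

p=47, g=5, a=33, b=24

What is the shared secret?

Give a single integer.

A = 5^33 mod 47  (bits of 33 = 100001)
  bit 0 = 1: r = r^2 * 5 mod 47 = 1^2 * 5 = 1*5 = 5
  bit 1 = 0: r = r^2 mod 47 = 5^2 = 25
  bit 2 = 0: r = r^2 mod 47 = 25^2 = 14
  bit 3 = 0: r = r^2 mod 47 = 14^2 = 8
  bit 4 = 0: r = r^2 mod 47 = 8^2 = 17
  bit 5 = 1: r = r^2 * 5 mod 47 = 17^2 * 5 = 7*5 = 35
  -> A = 35
B = 5^24 mod 47  (bits of 24 = 11000)
  bit 0 = 1: r = r^2 * 5 mod 47 = 1^2 * 5 = 1*5 = 5
  bit 1 = 1: r = r^2 * 5 mod 47 = 5^2 * 5 = 25*5 = 31
  bit 2 = 0: r = r^2 mod 47 = 31^2 = 21
  bit 3 = 0: r = r^2 mod 47 = 21^2 = 18
  bit 4 = 0: r = r^2 mod 47 = 18^2 = 42
  -> B = 42
s = B^a = 42^33 mod 47  (bits of 33 = 100001)
  bit 0 = 1: r = r^2 * 42 mod 47 = 1^2 * 42 = 1*42 = 42
  bit 1 = 0: r = r^2 mod 47 = 42^2 = 25
  bit 2 = 0: r = r^2 mod 47 = 25^2 = 14
  bit 3 = 0: r = r^2 mod 47 = 14^2 = 8
  bit 4 = 0: r = r^2 mod 47 = 8^2 = 17
  bit 5 = 1: r = r^2 * 42 mod 47 = 17^2 * 42 = 7*42 = 12
  -> s = B^a = 12

Answer: 12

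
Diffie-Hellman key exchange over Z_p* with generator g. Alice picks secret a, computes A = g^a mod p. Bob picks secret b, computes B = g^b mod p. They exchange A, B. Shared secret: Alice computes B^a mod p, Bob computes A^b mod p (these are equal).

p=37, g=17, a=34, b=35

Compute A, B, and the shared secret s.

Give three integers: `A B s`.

A = 17^34 mod 37  (bits of 34 = 100010)
  bit 0 = 1: r = r^2 * 17 mod 37 = 1^2 * 17 = 1*17 = 17
  bit 1 = 0: r = r^2 mod 37 = 17^2 = 30
  bit 2 = 0: r = r^2 mod 37 = 30^2 = 12
  bit 3 = 0: r = r^2 mod 37 = 12^2 = 33
  bit 4 = 1: r = r^2 * 17 mod 37 = 33^2 * 17 = 16*17 = 13
  bit 5 = 0: r = r^2 mod 37 = 13^2 = 21
  -> A = 21
B = 17^35 mod 37  (bits of 35 = 100011)
  bit 0 = 1: r = r^2 * 17 mod 37 = 1^2 * 17 = 1*17 = 17
  bit 1 = 0: r = r^2 mod 37 = 17^2 = 30
  bit 2 = 0: r = r^2 mod 37 = 30^2 = 12
  bit 3 = 0: r = r^2 mod 37 = 12^2 = 33
  bit 4 = 1: r = r^2 * 17 mod 37 = 33^2 * 17 = 16*17 = 13
  bit 5 = 1: r = r^2 * 17 mod 37 = 13^2 * 17 = 21*17 = 24
  -> B = 24
s = B^a = 24^34 mod 37  (bits of 34 = 100010)
  bit 0 = 1: r = r^2 * 24 mod 37 = 1^2 * 24 = 1*24 = 24
  bit 1 = 0: r = r^2 mod 37 = 24^2 = 21
  bit 2 = 0: r = r^2 mod 37 = 21^2 = 34
  bit 3 = 0: r = r^2 mod 37 = 34^2 = 9
  bit 4 = 1: r = r^2 * 24 mod 37 = 9^2 * 24 = 7*24 = 20
  bit 5 = 0: r = r^2 mod 37 = 20^2 = 30
  -> s = B^a = 30

Answer: 21 24 30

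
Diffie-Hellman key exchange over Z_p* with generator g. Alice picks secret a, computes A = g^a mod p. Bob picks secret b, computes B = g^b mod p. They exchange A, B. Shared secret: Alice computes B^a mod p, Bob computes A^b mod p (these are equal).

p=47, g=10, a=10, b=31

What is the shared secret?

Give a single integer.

Answer: 25

Derivation:
A = 10^10 mod 47  (bits of 10 = 1010)
  bit 0 = 1: r = r^2 * 10 mod 47 = 1^2 * 10 = 1*10 = 10
  bit 1 = 0: r = r^2 mod 47 = 10^2 = 6
  bit 2 = 1: r = r^2 * 10 mod 47 = 6^2 * 10 = 36*10 = 31
  bit 3 = 0: r = r^2 mod 47 = 31^2 = 21
  -> A = 21
B = 10^31 mod 47  (bits of 31 = 11111)
  bit 0 = 1: r = r^2 * 10 mod 47 = 1^2 * 10 = 1*10 = 10
  bit 1 = 1: r = r^2 * 10 mod 47 = 10^2 * 10 = 6*10 = 13
  bit 2 = 1: r = r^2 * 10 mod 47 = 13^2 * 10 = 28*10 = 45
  bit 3 = 1: r = r^2 * 10 mod 47 = 45^2 * 10 = 4*10 = 40
  bit 4 = 1: r = r^2 * 10 mod 47 = 40^2 * 10 = 2*10 = 20
  -> B = 20
s = B^a = 20^10 mod 47  (bits of 10 = 1010)
  bit 0 = 1: r = r^2 * 20 mod 47 = 1^2 * 20 = 1*20 = 20
  bit 1 = 0: r = r^2 mod 47 = 20^2 = 24
  bit 2 = 1: r = r^2 * 20 mod 47 = 24^2 * 20 = 12*20 = 5
  bit 3 = 0: r = r^2 mod 47 = 5^2 = 25
  -> s = B^a = 25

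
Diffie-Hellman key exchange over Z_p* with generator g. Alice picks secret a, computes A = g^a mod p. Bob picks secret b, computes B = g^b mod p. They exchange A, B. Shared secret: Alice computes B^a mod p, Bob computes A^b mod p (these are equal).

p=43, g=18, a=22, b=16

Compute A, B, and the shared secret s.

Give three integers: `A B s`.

Answer: 25 9 9

Derivation:
A = 18^22 mod 43  (bits of 22 = 10110)
  bit 0 = 1: r = r^2 * 18 mod 43 = 1^2 * 18 = 1*18 = 18
  bit 1 = 0: r = r^2 mod 43 = 18^2 = 23
  bit 2 = 1: r = r^2 * 18 mod 43 = 23^2 * 18 = 13*18 = 19
  bit 3 = 1: r = r^2 * 18 mod 43 = 19^2 * 18 = 17*18 = 5
  bit 4 = 0: r = r^2 mod 43 = 5^2 = 25
  -> A = 25
B = 18^16 mod 43  (bits of 16 = 10000)
  bit 0 = 1: r = r^2 * 18 mod 43 = 1^2 * 18 = 1*18 = 18
  bit 1 = 0: r = r^2 mod 43 = 18^2 = 23
  bit 2 = 0: r = r^2 mod 43 = 23^2 = 13
  bit 3 = 0: r = r^2 mod 43 = 13^2 = 40
  bit 4 = 0: r = r^2 mod 43 = 40^2 = 9
  -> B = 9
s = B^a = 9^22 mod 43  (bits of 22 = 10110)
  bit 0 = 1: r = r^2 * 9 mod 43 = 1^2 * 9 = 1*9 = 9
  bit 1 = 0: r = r^2 mod 43 = 9^2 = 38
  bit 2 = 1: r = r^2 * 9 mod 43 = 38^2 * 9 = 25*9 = 10
  bit 3 = 1: r = r^2 * 9 mod 43 = 10^2 * 9 = 14*9 = 40
  bit 4 = 0: r = r^2 mod 43 = 40^2 = 9
  -> s = B^a = 9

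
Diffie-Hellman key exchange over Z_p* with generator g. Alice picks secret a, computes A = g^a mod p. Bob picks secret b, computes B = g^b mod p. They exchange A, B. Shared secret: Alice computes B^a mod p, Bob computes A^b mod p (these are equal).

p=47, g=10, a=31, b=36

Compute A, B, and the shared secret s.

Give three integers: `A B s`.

A = 10^31 mod 47  (bits of 31 = 11111)
  bit 0 = 1: r = r^2 * 10 mod 47 = 1^2 * 10 = 1*10 = 10
  bit 1 = 1: r = r^2 * 10 mod 47 = 10^2 * 10 = 6*10 = 13
  bit 2 = 1: r = r^2 * 10 mod 47 = 13^2 * 10 = 28*10 = 45
  bit 3 = 1: r = r^2 * 10 mod 47 = 45^2 * 10 = 4*10 = 40
  bit 4 = 1: r = r^2 * 10 mod 47 = 40^2 * 10 = 2*10 = 20
  -> A = 20
B = 10^36 mod 47  (bits of 36 = 100100)
  bit 0 = 1: r = r^2 * 10 mod 47 = 1^2 * 10 = 1*10 = 10
  bit 1 = 0: r = r^2 mod 47 = 10^2 = 6
  bit 2 = 0: r = r^2 mod 47 = 6^2 = 36
  bit 3 = 1: r = r^2 * 10 mod 47 = 36^2 * 10 = 27*10 = 35
  bit 4 = 0: r = r^2 mod 47 = 35^2 = 3
  bit 5 = 0: r = r^2 mod 47 = 3^2 = 9
  -> B = 9
s = B^a = 9^31 mod 47  (bits of 31 = 11111)
  bit 0 = 1: r = r^2 * 9 mod 47 = 1^2 * 9 = 1*9 = 9
  bit 1 = 1: r = r^2 * 9 mod 47 = 9^2 * 9 = 34*9 = 24
  bit 2 = 1: r = r^2 * 9 mod 47 = 24^2 * 9 = 12*9 = 14
  bit 3 = 1: r = r^2 * 9 mod 47 = 14^2 * 9 = 8*9 = 25
  bit 4 = 1: r = r^2 * 9 mod 47 = 25^2 * 9 = 14*9 = 32
  -> s = B^a = 32

Answer: 20 9 32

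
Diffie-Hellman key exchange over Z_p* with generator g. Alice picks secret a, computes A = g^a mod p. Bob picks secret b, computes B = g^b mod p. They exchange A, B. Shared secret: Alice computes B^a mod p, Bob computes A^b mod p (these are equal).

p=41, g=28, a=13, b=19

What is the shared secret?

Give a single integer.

Answer: 15

Derivation:
A = 28^13 mod 41  (bits of 13 = 1101)
  bit 0 = 1: r = r^2 * 28 mod 41 = 1^2 * 28 = 1*28 = 28
  bit 1 = 1: r = r^2 * 28 mod 41 = 28^2 * 28 = 5*28 = 17
  bit 2 = 0: r = r^2 mod 41 = 17^2 = 2
  bit 3 = 1: r = r^2 * 28 mod 41 = 2^2 * 28 = 4*28 = 30
  -> A = 30
B = 28^19 mod 41  (bits of 19 = 10011)
  bit 0 = 1: r = r^2 * 28 mod 41 = 1^2 * 28 = 1*28 = 28
  bit 1 = 0: r = r^2 mod 41 = 28^2 = 5
  bit 2 = 0: r = r^2 mod 41 = 5^2 = 25
  bit 3 = 1: r = r^2 * 28 mod 41 = 25^2 * 28 = 10*28 = 34
  bit 4 = 1: r = r^2 * 28 mod 41 = 34^2 * 28 = 8*28 = 19
  -> B = 19
s = B^a = 19^13 mod 41  (bits of 13 = 1101)
  bit 0 = 1: r = r^2 * 19 mod 41 = 1^2 * 19 = 1*19 = 19
  bit 1 = 1: r = r^2 * 19 mod 41 = 19^2 * 19 = 33*19 = 12
  bit 2 = 0: r = r^2 mod 41 = 12^2 = 21
  bit 3 = 1: r = r^2 * 19 mod 41 = 21^2 * 19 = 31*19 = 15
  -> s = B^a = 15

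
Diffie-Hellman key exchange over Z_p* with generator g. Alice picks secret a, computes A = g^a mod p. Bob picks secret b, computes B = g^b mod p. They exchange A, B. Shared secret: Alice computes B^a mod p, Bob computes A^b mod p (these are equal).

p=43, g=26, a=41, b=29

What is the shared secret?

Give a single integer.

Answer: 30

Derivation:
A = 26^41 mod 43  (bits of 41 = 101001)
  bit 0 = 1: r = r^2 * 26 mod 43 = 1^2 * 26 = 1*26 = 26
  bit 1 = 0: r = r^2 mod 43 = 26^2 = 31
  bit 2 = 1: r = r^2 * 26 mod 43 = 31^2 * 26 = 15*26 = 3
  bit 3 = 0: r = r^2 mod 43 = 3^2 = 9
  bit 4 = 0: r = r^2 mod 43 = 9^2 = 38
  bit 5 = 1: r = r^2 * 26 mod 43 = 38^2 * 26 = 25*26 = 5
  -> A = 5
B = 26^29 mod 43  (bits of 29 = 11101)
  bit 0 = 1: r = r^2 * 26 mod 43 = 1^2 * 26 = 1*26 = 26
  bit 1 = 1: r = r^2 * 26 mod 43 = 26^2 * 26 = 31*26 = 32
  bit 2 = 1: r = r^2 * 26 mod 43 = 32^2 * 26 = 35*26 = 7
  bit 3 = 0: r = r^2 mod 43 = 7^2 = 6
  bit 4 = 1: r = r^2 * 26 mod 43 = 6^2 * 26 = 36*26 = 33
  -> B = 33
s = B^a = 33^41 mod 43  (bits of 41 = 101001)
  bit 0 = 1: r = r^2 * 33 mod 43 = 1^2 * 33 = 1*33 = 33
  bit 1 = 0: r = r^2 mod 43 = 33^2 = 14
  bit 2 = 1: r = r^2 * 33 mod 43 = 14^2 * 33 = 24*33 = 18
  bit 3 = 0: r = r^2 mod 43 = 18^2 = 23
  bit 4 = 0: r = r^2 mod 43 = 23^2 = 13
  bit 5 = 1: r = r^2 * 33 mod 43 = 13^2 * 33 = 40*33 = 30
  -> s = B^a = 30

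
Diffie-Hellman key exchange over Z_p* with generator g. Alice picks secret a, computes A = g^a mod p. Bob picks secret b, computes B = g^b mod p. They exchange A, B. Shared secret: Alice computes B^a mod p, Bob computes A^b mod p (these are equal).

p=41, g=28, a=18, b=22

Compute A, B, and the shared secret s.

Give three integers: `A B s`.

Answer: 8 36 23

Derivation:
A = 28^18 mod 41  (bits of 18 = 10010)
  bit 0 = 1: r = r^2 * 28 mod 41 = 1^2 * 28 = 1*28 = 28
  bit 1 = 0: r = r^2 mod 41 = 28^2 = 5
  bit 2 = 0: r = r^2 mod 41 = 5^2 = 25
  bit 3 = 1: r = r^2 * 28 mod 41 = 25^2 * 28 = 10*28 = 34
  bit 4 = 0: r = r^2 mod 41 = 34^2 = 8
  -> A = 8
B = 28^22 mod 41  (bits of 22 = 10110)
  bit 0 = 1: r = r^2 * 28 mod 41 = 1^2 * 28 = 1*28 = 28
  bit 1 = 0: r = r^2 mod 41 = 28^2 = 5
  bit 2 = 1: r = r^2 * 28 mod 41 = 5^2 * 28 = 25*28 = 3
  bit 3 = 1: r = r^2 * 28 mod 41 = 3^2 * 28 = 9*28 = 6
  bit 4 = 0: r = r^2 mod 41 = 6^2 = 36
  -> B = 36
s = B^a = 36^18 mod 41  (bits of 18 = 10010)
  bit 0 = 1: r = r^2 * 36 mod 41 = 1^2 * 36 = 1*36 = 36
  bit 1 = 0: r = r^2 mod 41 = 36^2 = 25
  bit 2 = 0: r = r^2 mod 41 = 25^2 = 10
  bit 3 = 1: r = r^2 * 36 mod 41 = 10^2 * 36 = 18*36 = 33
  bit 4 = 0: r = r^2 mod 41 = 33^2 = 23
  -> s = B^a = 23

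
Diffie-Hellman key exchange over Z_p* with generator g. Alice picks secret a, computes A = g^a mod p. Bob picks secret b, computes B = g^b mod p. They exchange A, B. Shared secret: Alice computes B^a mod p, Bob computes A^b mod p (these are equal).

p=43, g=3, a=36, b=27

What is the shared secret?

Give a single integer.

Answer: 41

Derivation:
A = 3^36 mod 43  (bits of 36 = 100100)
  bit 0 = 1: r = r^2 * 3 mod 43 = 1^2 * 3 = 1*3 = 3
  bit 1 = 0: r = r^2 mod 43 = 3^2 = 9
  bit 2 = 0: r = r^2 mod 43 = 9^2 = 38
  bit 3 = 1: r = r^2 * 3 mod 43 = 38^2 * 3 = 25*3 = 32
  bit 4 = 0: r = r^2 mod 43 = 32^2 = 35
  bit 5 = 0: r = r^2 mod 43 = 35^2 = 21
  -> A = 21
B = 3^27 mod 43  (bits of 27 = 11011)
  bit 0 = 1: r = r^2 * 3 mod 43 = 1^2 * 3 = 1*3 = 3
  bit 1 = 1: r = r^2 * 3 mod 43 = 3^2 * 3 = 9*3 = 27
  bit 2 = 0: r = r^2 mod 43 = 27^2 = 41
  bit 3 = 1: r = r^2 * 3 mod 43 = 41^2 * 3 = 4*3 = 12
  bit 4 = 1: r = r^2 * 3 mod 43 = 12^2 * 3 = 15*3 = 2
  -> B = 2
s = B^a = 2^36 mod 43  (bits of 36 = 100100)
  bit 0 = 1: r = r^2 * 2 mod 43 = 1^2 * 2 = 1*2 = 2
  bit 1 = 0: r = r^2 mod 43 = 2^2 = 4
  bit 2 = 0: r = r^2 mod 43 = 4^2 = 16
  bit 3 = 1: r = r^2 * 2 mod 43 = 16^2 * 2 = 41*2 = 39
  bit 4 = 0: r = r^2 mod 43 = 39^2 = 16
  bit 5 = 0: r = r^2 mod 43 = 16^2 = 41
  -> s = B^a = 41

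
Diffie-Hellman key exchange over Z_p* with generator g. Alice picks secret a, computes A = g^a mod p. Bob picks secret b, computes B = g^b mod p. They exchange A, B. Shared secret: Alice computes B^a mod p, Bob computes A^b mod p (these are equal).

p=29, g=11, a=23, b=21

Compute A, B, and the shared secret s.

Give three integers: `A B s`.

A = 11^23 mod 29  (bits of 23 = 10111)
  bit 0 = 1: r = r^2 * 11 mod 29 = 1^2 * 11 = 1*11 = 11
  bit 1 = 0: r = r^2 mod 29 = 11^2 = 5
  bit 2 = 1: r = r^2 * 11 mod 29 = 5^2 * 11 = 25*11 = 14
  bit 3 = 1: r = r^2 * 11 mod 29 = 14^2 * 11 = 22*11 = 10
  bit 4 = 1: r = r^2 * 11 mod 29 = 10^2 * 11 = 13*11 = 27
  -> A = 27
B = 11^21 mod 29  (bits of 21 = 10101)
  bit 0 = 1: r = r^2 * 11 mod 29 = 1^2 * 11 = 1*11 = 11
  bit 1 = 0: r = r^2 mod 29 = 11^2 = 5
  bit 2 = 1: r = r^2 * 11 mod 29 = 5^2 * 11 = 25*11 = 14
  bit 3 = 0: r = r^2 mod 29 = 14^2 = 22
  bit 4 = 1: r = r^2 * 11 mod 29 = 22^2 * 11 = 20*11 = 17
  -> B = 17
s = B^a = 17^23 mod 29  (bits of 23 = 10111)
  bit 0 = 1: r = r^2 * 17 mod 29 = 1^2 * 17 = 1*17 = 17
  bit 1 = 0: r = r^2 mod 29 = 17^2 = 28
  bit 2 = 1: r = r^2 * 17 mod 29 = 28^2 * 17 = 1*17 = 17
  bit 3 = 1: r = r^2 * 17 mod 29 = 17^2 * 17 = 28*17 = 12
  bit 4 = 1: r = r^2 * 17 mod 29 = 12^2 * 17 = 28*17 = 12
  -> s = B^a = 12

Answer: 27 17 12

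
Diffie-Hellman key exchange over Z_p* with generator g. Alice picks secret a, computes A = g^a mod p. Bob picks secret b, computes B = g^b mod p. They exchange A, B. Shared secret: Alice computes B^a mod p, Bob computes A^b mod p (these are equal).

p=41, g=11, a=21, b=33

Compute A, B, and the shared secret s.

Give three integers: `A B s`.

A = 11^21 mod 41  (bits of 21 = 10101)
  bit 0 = 1: r = r^2 * 11 mod 41 = 1^2 * 11 = 1*11 = 11
  bit 1 = 0: r = r^2 mod 41 = 11^2 = 39
  bit 2 = 1: r = r^2 * 11 mod 41 = 39^2 * 11 = 4*11 = 3
  bit 3 = 0: r = r^2 mod 41 = 3^2 = 9
  bit 4 = 1: r = r^2 * 11 mod 41 = 9^2 * 11 = 40*11 = 30
  -> A = 30
B = 11^33 mod 41  (bits of 33 = 100001)
  bit 0 = 1: r = r^2 * 11 mod 41 = 1^2 * 11 = 1*11 = 11
  bit 1 = 0: r = r^2 mod 41 = 11^2 = 39
  bit 2 = 0: r = r^2 mod 41 = 39^2 = 4
  bit 3 = 0: r = r^2 mod 41 = 4^2 = 16
  bit 4 = 0: r = r^2 mod 41 = 16^2 = 10
  bit 5 = 1: r = r^2 * 11 mod 41 = 10^2 * 11 = 18*11 = 34
  -> B = 34
s = B^a = 34^21 mod 41  (bits of 21 = 10101)
  bit 0 = 1: r = r^2 * 34 mod 41 = 1^2 * 34 = 1*34 = 34
  bit 1 = 0: r = r^2 mod 41 = 34^2 = 8
  bit 2 = 1: r = r^2 * 34 mod 41 = 8^2 * 34 = 23*34 = 3
  bit 3 = 0: r = r^2 mod 41 = 3^2 = 9
  bit 4 = 1: r = r^2 * 34 mod 41 = 9^2 * 34 = 40*34 = 7
  -> s = B^a = 7

Answer: 30 34 7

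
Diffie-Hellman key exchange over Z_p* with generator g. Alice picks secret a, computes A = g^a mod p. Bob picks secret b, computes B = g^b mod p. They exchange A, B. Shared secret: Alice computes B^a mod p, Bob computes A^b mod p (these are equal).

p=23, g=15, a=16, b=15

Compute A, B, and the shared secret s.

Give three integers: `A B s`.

Answer: 16 21 9

Derivation:
A = 15^16 mod 23  (bits of 16 = 10000)
  bit 0 = 1: r = r^2 * 15 mod 23 = 1^2 * 15 = 1*15 = 15
  bit 1 = 0: r = r^2 mod 23 = 15^2 = 18
  bit 2 = 0: r = r^2 mod 23 = 18^2 = 2
  bit 3 = 0: r = r^2 mod 23 = 2^2 = 4
  bit 4 = 0: r = r^2 mod 23 = 4^2 = 16
  -> A = 16
B = 15^15 mod 23  (bits of 15 = 1111)
  bit 0 = 1: r = r^2 * 15 mod 23 = 1^2 * 15 = 1*15 = 15
  bit 1 = 1: r = r^2 * 15 mod 23 = 15^2 * 15 = 18*15 = 17
  bit 2 = 1: r = r^2 * 15 mod 23 = 17^2 * 15 = 13*15 = 11
  bit 3 = 1: r = r^2 * 15 mod 23 = 11^2 * 15 = 6*15 = 21
  -> B = 21
s = B^a = 21^16 mod 23  (bits of 16 = 10000)
  bit 0 = 1: r = r^2 * 21 mod 23 = 1^2 * 21 = 1*21 = 21
  bit 1 = 0: r = r^2 mod 23 = 21^2 = 4
  bit 2 = 0: r = r^2 mod 23 = 4^2 = 16
  bit 3 = 0: r = r^2 mod 23 = 16^2 = 3
  bit 4 = 0: r = r^2 mod 23 = 3^2 = 9
  -> s = B^a = 9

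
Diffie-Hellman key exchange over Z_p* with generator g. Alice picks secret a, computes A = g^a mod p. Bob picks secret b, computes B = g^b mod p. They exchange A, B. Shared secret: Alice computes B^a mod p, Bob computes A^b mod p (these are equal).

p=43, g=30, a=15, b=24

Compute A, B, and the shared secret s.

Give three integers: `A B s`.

Answer: 8 4 4

Derivation:
A = 30^15 mod 43  (bits of 15 = 1111)
  bit 0 = 1: r = r^2 * 30 mod 43 = 1^2 * 30 = 1*30 = 30
  bit 1 = 1: r = r^2 * 30 mod 43 = 30^2 * 30 = 40*30 = 39
  bit 2 = 1: r = r^2 * 30 mod 43 = 39^2 * 30 = 16*30 = 7
  bit 3 = 1: r = r^2 * 30 mod 43 = 7^2 * 30 = 6*30 = 8
  -> A = 8
B = 30^24 mod 43  (bits of 24 = 11000)
  bit 0 = 1: r = r^2 * 30 mod 43 = 1^2 * 30 = 1*30 = 30
  bit 1 = 1: r = r^2 * 30 mod 43 = 30^2 * 30 = 40*30 = 39
  bit 2 = 0: r = r^2 mod 43 = 39^2 = 16
  bit 3 = 0: r = r^2 mod 43 = 16^2 = 41
  bit 4 = 0: r = r^2 mod 43 = 41^2 = 4
  -> B = 4
s = B^a = 4^15 mod 43  (bits of 15 = 1111)
  bit 0 = 1: r = r^2 * 4 mod 43 = 1^2 * 4 = 1*4 = 4
  bit 1 = 1: r = r^2 * 4 mod 43 = 4^2 * 4 = 16*4 = 21
  bit 2 = 1: r = r^2 * 4 mod 43 = 21^2 * 4 = 11*4 = 1
  bit 3 = 1: r = r^2 * 4 mod 43 = 1^2 * 4 = 1*4 = 4
  -> s = B^a = 4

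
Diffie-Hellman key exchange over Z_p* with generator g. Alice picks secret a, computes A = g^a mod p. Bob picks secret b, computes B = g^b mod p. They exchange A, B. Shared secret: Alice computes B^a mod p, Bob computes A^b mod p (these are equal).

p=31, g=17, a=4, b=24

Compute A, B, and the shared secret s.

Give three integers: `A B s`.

Answer: 7 4 8

Derivation:
A = 17^4 mod 31  (bits of 4 = 100)
  bit 0 = 1: r = r^2 * 17 mod 31 = 1^2 * 17 = 1*17 = 17
  bit 1 = 0: r = r^2 mod 31 = 17^2 = 10
  bit 2 = 0: r = r^2 mod 31 = 10^2 = 7
  -> A = 7
B = 17^24 mod 31  (bits of 24 = 11000)
  bit 0 = 1: r = r^2 * 17 mod 31 = 1^2 * 17 = 1*17 = 17
  bit 1 = 1: r = r^2 * 17 mod 31 = 17^2 * 17 = 10*17 = 15
  bit 2 = 0: r = r^2 mod 31 = 15^2 = 8
  bit 3 = 0: r = r^2 mod 31 = 8^2 = 2
  bit 4 = 0: r = r^2 mod 31 = 2^2 = 4
  -> B = 4
s = B^a = 4^4 mod 31  (bits of 4 = 100)
  bit 0 = 1: r = r^2 * 4 mod 31 = 1^2 * 4 = 1*4 = 4
  bit 1 = 0: r = r^2 mod 31 = 4^2 = 16
  bit 2 = 0: r = r^2 mod 31 = 16^2 = 8
  -> s = B^a = 8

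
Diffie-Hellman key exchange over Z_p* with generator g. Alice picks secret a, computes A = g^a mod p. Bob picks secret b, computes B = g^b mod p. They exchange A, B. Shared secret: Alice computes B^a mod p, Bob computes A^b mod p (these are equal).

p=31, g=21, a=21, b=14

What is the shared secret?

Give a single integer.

A = 21^21 mod 31  (bits of 21 = 10101)
  bit 0 = 1: r = r^2 * 21 mod 31 = 1^2 * 21 = 1*21 = 21
  bit 1 = 0: r = r^2 mod 31 = 21^2 = 7
  bit 2 = 1: r = r^2 * 21 mod 31 = 7^2 * 21 = 18*21 = 6
  bit 3 = 0: r = r^2 mod 31 = 6^2 = 5
  bit 4 = 1: r = r^2 * 21 mod 31 = 5^2 * 21 = 25*21 = 29
  -> A = 29
B = 21^14 mod 31  (bits of 14 = 1110)
  bit 0 = 1: r = r^2 * 21 mod 31 = 1^2 * 21 = 1*21 = 21
  bit 1 = 1: r = r^2 * 21 mod 31 = 21^2 * 21 = 7*21 = 23
  bit 2 = 1: r = r^2 * 21 mod 31 = 23^2 * 21 = 2*21 = 11
  bit 3 = 0: r = r^2 mod 31 = 11^2 = 28
  -> B = 28
s = B^a = 28^21 mod 31  (bits of 21 = 10101)
  bit 0 = 1: r = r^2 * 28 mod 31 = 1^2 * 28 = 1*28 = 28
  bit 1 = 0: r = r^2 mod 31 = 28^2 = 9
  bit 2 = 1: r = r^2 * 28 mod 31 = 9^2 * 28 = 19*28 = 5
  bit 3 = 0: r = r^2 mod 31 = 5^2 = 25
  bit 4 = 1: r = r^2 * 28 mod 31 = 25^2 * 28 = 5*28 = 16
  -> s = B^a = 16

Answer: 16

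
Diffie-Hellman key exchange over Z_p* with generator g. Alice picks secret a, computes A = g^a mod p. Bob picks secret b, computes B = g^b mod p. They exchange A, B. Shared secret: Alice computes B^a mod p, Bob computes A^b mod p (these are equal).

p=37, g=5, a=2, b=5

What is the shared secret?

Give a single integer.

Answer: 30

Derivation:
A = 5^2 mod 37  (bits of 2 = 10)
  bit 0 = 1: r = r^2 * 5 mod 37 = 1^2 * 5 = 1*5 = 5
  bit 1 = 0: r = r^2 mod 37 = 5^2 = 25
  -> A = 25
B = 5^5 mod 37  (bits of 5 = 101)
  bit 0 = 1: r = r^2 * 5 mod 37 = 1^2 * 5 = 1*5 = 5
  bit 1 = 0: r = r^2 mod 37 = 5^2 = 25
  bit 2 = 1: r = r^2 * 5 mod 37 = 25^2 * 5 = 33*5 = 17
  -> B = 17
s = B^a = 17^2 mod 37  (bits of 2 = 10)
  bit 0 = 1: r = r^2 * 17 mod 37 = 1^2 * 17 = 1*17 = 17
  bit 1 = 0: r = r^2 mod 37 = 17^2 = 30
  -> s = B^a = 30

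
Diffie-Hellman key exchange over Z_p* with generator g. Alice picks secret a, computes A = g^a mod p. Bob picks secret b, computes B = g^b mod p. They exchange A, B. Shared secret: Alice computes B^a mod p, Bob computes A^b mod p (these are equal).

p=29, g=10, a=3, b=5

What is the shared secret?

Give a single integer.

Answer: 19

Derivation:
A = 10^3 mod 29  (bits of 3 = 11)
  bit 0 = 1: r = r^2 * 10 mod 29 = 1^2 * 10 = 1*10 = 10
  bit 1 = 1: r = r^2 * 10 mod 29 = 10^2 * 10 = 13*10 = 14
  -> A = 14
B = 10^5 mod 29  (bits of 5 = 101)
  bit 0 = 1: r = r^2 * 10 mod 29 = 1^2 * 10 = 1*10 = 10
  bit 1 = 0: r = r^2 mod 29 = 10^2 = 13
  bit 2 = 1: r = r^2 * 10 mod 29 = 13^2 * 10 = 24*10 = 8
  -> B = 8
s = B^a = 8^3 mod 29  (bits of 3 = 11)
  bit 0 = 1: r = r^2 * 8 mod 29 = 1^2 * 8 = 1*8 = 8
  bit 1 = 1: r = r^2 * 8 mod 29 = 8^2 * 8 = 6*8 = 19
  -> s = B^a = 19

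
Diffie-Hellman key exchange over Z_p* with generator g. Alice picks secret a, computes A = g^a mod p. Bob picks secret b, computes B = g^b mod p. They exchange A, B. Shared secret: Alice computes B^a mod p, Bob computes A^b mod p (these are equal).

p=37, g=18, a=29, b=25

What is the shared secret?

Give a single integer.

Answer: 15

Derivation:
A = 18^29 mod 37  (bits of 29 = 11101)
  bit 0 = 1: r = r^2 * 18 mod 37 = 1^2 * 18 = 1*18 = 18
  bit 1 = 1: r = r^2 * 18 mod 37 = 18^2 * 18 = 28*18 = 23
  bit 2 = 1: r = r^2 * 18 mod 37 = 23^2 * 18 = 11*18 = 13
  bit 3 = 0: r = r^2 mod 37 = 13^2 = 21
  bit 4 = 1: r = r^2 * 18 mod 37 = 21^2 * 18 = 34*18 = 20
  -> A = 20
B = 18^25 mod 37  (bits of 25 = 11001)
  bit 0 = 1: r = r^2 * 18 mod 37 = 1^2 * 18 = 1*18 = 18
  bit 1 = 1: r = r^2 * 18 mod 37 = 18^2 * 18 = 28*18 = 23
  bit 2 = 0: r = r^2 mod 37 = 23^2 = 11
  bit 3 = 0: r = r^2 mod 37 = 11^2 = 10
  bit 4 = 1: r = r^2 * 18 mod 37 = 10^2 * 18 = 26*18 = 24
  -> B = 24
s = B^a = 24^29 mod 37  (bits of 29 = 11101)
  bit 0 = 1: r = r^2 * 24 mod 37 = 1^2 * 24 = 1*24 = 24
  bit 1 = 1: r = r^2 * 24 mod 37 = 24^2 * 24 = 21*24 = 23
  bit 2 = 1: r = r^2 * 24 mod 37 = 23^2 * 24 = 11*24 = 5
  bit 3 = 0: r = r^2 mod 37 = 5^2 = 25
  bit 4 = 1: r = r^2 * 24 mod 37 = 25^2 * 24 = 33*24 = 15
  -> s = B^a = 15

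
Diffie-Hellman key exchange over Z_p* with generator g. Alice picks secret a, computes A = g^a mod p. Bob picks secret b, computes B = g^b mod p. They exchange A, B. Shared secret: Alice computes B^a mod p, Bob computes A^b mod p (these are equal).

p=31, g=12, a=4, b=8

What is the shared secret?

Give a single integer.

Answer: 20

Derivation:
A = 12^4 mod 31  (bits of 4 = 100)
  bit 0 = 1: r = r^2 * 12 mod 31 = 1^2 * 12 = 1*12 = 12
  bit 1 = 0: r = r^2 mod 31 = 12^2 = 20
  bit 2 = 0: r = r^2 mod 31 = 20^2 = 28
  -> A = 28
B = 12^8 mod 31  (bits of 8 = 1000)
  bit 0 = 1: r = r^2 * 12 mod 31 = 1^2 * 12 = 1*12 = 12
  bit 1 = 0: r = r^2 mod 31 = 12^2 = 20
  bit 2 = 0: r = r^2 mod 31 = 20^2 = 28
  bit 3 = 0: r = r^2 mod 31 = 28^2 = 9
  -> B = 9
s = B^a = 9^4 mod 31  (bits of 4 = 100)
  bit 0 = 1: r = r^2 * 9 mod 31 = 1^2 * 9 = 1*9 = 9
  bit 1 = 0: r = r^2 mod 31 = 9^2 = 19
  bit 2 = 0: r = r^2 mod 31 = 19^2 = 20
  -> s = B^a = 20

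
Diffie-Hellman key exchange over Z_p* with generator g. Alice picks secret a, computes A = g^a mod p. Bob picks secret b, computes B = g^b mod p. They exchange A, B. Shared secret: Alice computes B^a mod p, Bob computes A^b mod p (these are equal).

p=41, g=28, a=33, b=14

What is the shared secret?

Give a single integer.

Answer: 36

Derivation:
A = 28^33 mod 41  (bits of 33 = 100001)
  bit 0 = 1: r = r^2 * 28 mod 41 = 1^2 * 28 = 1*28 = 28
  bit 1 = 0: r = r^2 mod 41 = 28^2 = 5
  bit 2 = 0: r = r^2 mod 41 = 5^2 = 25
  bit 3 = 0: r = r^2 mod 41 = 25^2 = 10
  bit 4 = 0: r = r^2 mod 41 = 10^2 = 18
  bit 5 = 1: r = r^2 * 28 mod 41 = 18^2 * 28 = 37*28 = 11
  -> A = 11
B = 28^14 mod 41  (bits of 14 = 1110)
  bit 0 = 1: r = r^2 * 28 mod 41 = 1^2 * 28 = 1*28 = 28
  bit 1 = 1: r = r^2 * 28 mod 41 = 28^2 * 28 = 5*28 = 17
  bit 2 = 1: r = r^2 * 28 mod 41 = 17^2 * 28 = 2*28 = 15
  bit 3 = 0: r = r^2 mod 41 = 15^2 = 20
  -> B = 20
s = B^a = 20^33 mod 41  (bits of 33 = 100001)
  bit 0 = 1: r = r^2 * 20 mod 41 = 1^2 * 20 = 1*20 = 20
  bit 1 = 0: r = r^2 mod 41 = 20^2 = 31
  bit 2 = 0: r = r^2 mod 41 = 31^2 = 18
  bit 3 = 0: r = r^2 mod 41 = 18^2 = 37
  bit 4 = 0: r = r^2 mod 41 = 37^2 = 16
  bit 5 = 1: r = r^2 * 20 mod 41 = 16^2 * 20 = 10*20 = 36
  -> s = B^a = 36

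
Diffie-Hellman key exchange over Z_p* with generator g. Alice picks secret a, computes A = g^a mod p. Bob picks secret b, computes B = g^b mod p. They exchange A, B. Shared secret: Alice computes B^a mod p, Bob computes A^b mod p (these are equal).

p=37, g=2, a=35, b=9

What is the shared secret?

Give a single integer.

A = 2^35 mod 37  (bits of 35 = 100011)
  bit 0 = 1: r = r^2 * 2 mod 37 = 1^2 * 2 = 1*2 = 2
  bit 1 = 0: r = r^2 mod 37 = 2^2 = 4
  bit 2 = 0: r = r^2 mod 37 = 4^2 = 16
  bit 3 = 0: r = r^2 mod 37 = 16^2 = 34
  bit 4 = 1: r = r^2 * 2 mod 37 = 34^2 * 2 = 9*2 = 18
  bit 5 = 1: r = r^2 * 2 mod 37 = 18^2 * 2 = 28*2 = 19
  -> A = 19
B = 2^9 mod 37  (bits of 9 = 1001)
  bit 0 = 1: r = r^2 * 2 mod 37 = 1^2 * 2 = 1*2 = 2
  bit 1 = 0: r = r^2 mod 37 = 2^2 = 4
  bit 2 = 0: r = r^2 mod 37 = 4^2 = 16
  bit 3 = 1: r = r^2 * 2 mod 37 = 16^2 * 2 = 34*2 = 31
  -> B = 31
s = B^a = 31^35 mod 37  (bits of 35 = 100011)
  bit 0 = 1: r = r^2 * 31 mod 37 = 1^2 * 31 = 1*31 = 31
  bit 1 = 0: r = r^2 mod 37 = 31^2 = 36
  bit 2 = 0: r = r^2 mod 37 = 36^2 = 1
  bit 3 = 0: r = r^2 mod 37 = 1^2 = 1
  bit 4 = 1: r = r^2 * 31 mod 37 = 1^2 * 31 = 1*31 = 31
  bit 5 = 1: r = r^2 * 31 mod 37 = 31^2 * 31 = 36*31 = 6
  -> s = B^a = 6

Answer: 6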